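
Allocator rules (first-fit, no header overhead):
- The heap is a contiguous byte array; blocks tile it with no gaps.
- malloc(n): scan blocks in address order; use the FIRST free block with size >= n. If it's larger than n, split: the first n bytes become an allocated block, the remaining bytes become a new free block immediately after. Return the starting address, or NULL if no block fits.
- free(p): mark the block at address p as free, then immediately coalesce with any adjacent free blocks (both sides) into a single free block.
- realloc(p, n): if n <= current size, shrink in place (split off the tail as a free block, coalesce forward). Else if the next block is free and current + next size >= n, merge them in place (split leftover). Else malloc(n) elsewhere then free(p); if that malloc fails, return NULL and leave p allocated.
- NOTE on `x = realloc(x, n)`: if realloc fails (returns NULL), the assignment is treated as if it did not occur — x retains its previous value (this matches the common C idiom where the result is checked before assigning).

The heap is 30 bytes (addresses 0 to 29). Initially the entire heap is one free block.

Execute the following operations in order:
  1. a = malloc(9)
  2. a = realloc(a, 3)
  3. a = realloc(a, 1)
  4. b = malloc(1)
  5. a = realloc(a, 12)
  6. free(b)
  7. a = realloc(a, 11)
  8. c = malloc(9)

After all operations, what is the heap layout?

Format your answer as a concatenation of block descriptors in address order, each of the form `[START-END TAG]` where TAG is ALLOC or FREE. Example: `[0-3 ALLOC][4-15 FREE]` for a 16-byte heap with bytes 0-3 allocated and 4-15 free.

Answer: [0-1 FREE][2-12 ALLOC][13-21 ALLOC][22-29 FREE]

Derivation:
Op 1: a = malloc(9) -> a = 0; heap: [0-8 ALLOC][9-29 FREE]
Op 2: a = realloc(a, 3) -> a = 0; heap: [0-2 ALLOC][3-29 FREE]
Op 3: a = realloc(a, 1) -> a = 0; heap: [0-0 ALLOC][1-29 FREE]
Op 4: b = malloc(1) -> b = 1; heap: [0-0 ALLOC][1-1 ALLOC][2-29 FREE]
Op 5: a = realloc(a, 12) -> a = 2; heap: [0-0 FREE][1-1 ALLOC][2-13 ALLOC][14-29 FREE]
Op 6: free(b) -> (freed b); heap: [0-1 FREE][2-13 ALLOC][14-29 FREE]
Op 7: a = realloc(a, 11) -> a = 2; heap: [0-1 FREE][2-12 ALLOC][13-29 FREE]
Op 8: c = malloc(9) -> c = 13; heap: [0-1 FREE][2-12 ALLOC][13-21 ALLOC][22-29 FREE]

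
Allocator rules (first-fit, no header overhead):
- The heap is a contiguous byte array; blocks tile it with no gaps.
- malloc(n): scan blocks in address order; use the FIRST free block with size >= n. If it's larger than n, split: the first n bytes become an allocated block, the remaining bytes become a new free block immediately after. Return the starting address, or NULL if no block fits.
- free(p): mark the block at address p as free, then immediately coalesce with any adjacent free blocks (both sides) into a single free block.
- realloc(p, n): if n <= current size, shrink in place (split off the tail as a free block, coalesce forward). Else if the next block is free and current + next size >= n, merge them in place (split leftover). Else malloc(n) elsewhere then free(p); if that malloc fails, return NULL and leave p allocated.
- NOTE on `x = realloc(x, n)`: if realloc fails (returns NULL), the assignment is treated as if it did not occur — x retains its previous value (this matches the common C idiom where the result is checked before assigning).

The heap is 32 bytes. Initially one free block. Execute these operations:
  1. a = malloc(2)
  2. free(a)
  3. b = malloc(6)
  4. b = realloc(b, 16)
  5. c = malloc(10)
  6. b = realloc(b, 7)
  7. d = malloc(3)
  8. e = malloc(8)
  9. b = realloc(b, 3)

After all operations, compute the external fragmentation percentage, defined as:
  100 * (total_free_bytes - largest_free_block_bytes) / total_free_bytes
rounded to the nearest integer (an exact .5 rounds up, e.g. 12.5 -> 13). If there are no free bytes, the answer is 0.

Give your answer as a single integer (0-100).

Answer: 63

Derivation:
Op 1: a = malloc(2) -> a = 0; heap: [0-1 ALLOC][2-31 FREE]
Op 2: free(a) -> (freed a); heap: [0-31 FREE]
Op 3: b = malloc(6) -> b = 0; heap: [0-5 ALLOC][6-31 FREE]
Op 4: b = realloc(b, 16) -> b = 0; heap: [0-15 ALLOC][16-31 FREE]
Op 5: c = malloc(10) -> c = 16; heap: [0-15 ALLOC][16-25 ALLOC][26-31 FREE]
Op 6: b = realloc(b, 7) -> b = 0; heap: [0-6 ALLOC][7-15 FREE][16-25 ALLOC][26-31 FREE]
Op 7: d = malloc(3) -> d = 7; heap: [0-6 ALLOC][7-9 ALLOC][10-15 FREE][16-25 ALLOC][26-31 FREE]
Op 8: e = malloc(8) -> e = NULL; heap: [0-6 ALLOC][7-9 ALLOC][10-15 FREE][16-25 ALLOC][26-31 FREE]
Op 9: b = realloc(b, 3) -> b = 0; heap: [0-2 ALLOC][3-6 FREE][7-9 ALLOC][10-15 FREE][16-25 ALLOC][26-31 FREE]
Free blocks: [4 6 6] total_free=16 largest=6 -> 100*(16-6)/16 = 1000/16 = 62.5 -> rounds to 63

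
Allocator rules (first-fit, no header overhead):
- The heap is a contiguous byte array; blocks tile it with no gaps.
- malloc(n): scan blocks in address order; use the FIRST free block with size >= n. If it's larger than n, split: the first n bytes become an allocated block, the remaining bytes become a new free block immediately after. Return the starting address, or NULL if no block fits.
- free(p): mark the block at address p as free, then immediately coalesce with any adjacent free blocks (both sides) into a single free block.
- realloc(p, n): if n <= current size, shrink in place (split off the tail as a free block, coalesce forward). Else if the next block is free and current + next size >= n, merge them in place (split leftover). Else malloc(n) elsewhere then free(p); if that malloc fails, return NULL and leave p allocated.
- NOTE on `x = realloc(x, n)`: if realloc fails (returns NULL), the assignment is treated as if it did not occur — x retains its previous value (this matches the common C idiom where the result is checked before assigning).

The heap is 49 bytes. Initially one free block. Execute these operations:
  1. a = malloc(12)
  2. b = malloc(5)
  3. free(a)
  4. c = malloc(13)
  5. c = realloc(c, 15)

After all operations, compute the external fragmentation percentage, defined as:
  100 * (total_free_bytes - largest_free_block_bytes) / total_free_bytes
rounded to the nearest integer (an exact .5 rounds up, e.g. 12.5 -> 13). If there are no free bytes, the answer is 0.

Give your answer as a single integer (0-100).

Op 1: a = malloc(12) -> a = 0; heap: [0-11 ALLOC][12-48 FREE]
Op 2: b = malloc(5) -> b = 12; heap: [0-11 ALLOC][12-16 ALLOC][17-48 FREE]
Op 3: free(a) -> (freed a); heap: [0-11 FREE][12-16 ALLOC][17-48 FREE]
Op 4: c = malloc(13) -> c = 17; heap: [0-11 FREE][12-16 ALLOC][17-29 ALLOC][30-48 FREE]
Op 5: c = realloc(c, 15) -> c = 17; heap: [0-11 FREE][12-16 ALLOC][17-31 ALLOC][32-48 FREE]
Free blocks: [12 17] total_free=29 largest=17 -> 100*(29-17)/29 = 1200/29 ≈ 41.379 -> rounds to 41

Answer: 41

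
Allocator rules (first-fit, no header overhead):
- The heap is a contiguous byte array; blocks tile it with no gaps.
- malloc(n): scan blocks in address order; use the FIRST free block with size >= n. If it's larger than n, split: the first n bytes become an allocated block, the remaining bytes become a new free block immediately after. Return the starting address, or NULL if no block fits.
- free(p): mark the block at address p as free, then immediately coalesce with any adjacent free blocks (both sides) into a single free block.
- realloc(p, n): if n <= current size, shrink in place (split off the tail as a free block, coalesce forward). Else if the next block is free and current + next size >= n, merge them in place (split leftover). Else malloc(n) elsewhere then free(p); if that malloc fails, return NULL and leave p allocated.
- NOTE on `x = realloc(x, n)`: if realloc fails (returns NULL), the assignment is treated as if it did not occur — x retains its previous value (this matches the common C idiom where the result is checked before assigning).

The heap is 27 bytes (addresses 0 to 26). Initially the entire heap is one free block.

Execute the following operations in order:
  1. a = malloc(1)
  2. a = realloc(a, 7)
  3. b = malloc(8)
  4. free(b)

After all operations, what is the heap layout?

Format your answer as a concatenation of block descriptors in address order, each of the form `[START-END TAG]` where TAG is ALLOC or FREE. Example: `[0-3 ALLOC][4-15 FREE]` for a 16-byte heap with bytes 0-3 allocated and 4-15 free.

Op 1: a = malloc(1) -> a = 0; heap: [0-0 ALLOC][1-26 FREE]
Op 2: a = realloc(a, 7) -> a = 0; heap: [0-6 ALLOC][7-26 FREE]
Op 3: b = malloc(8) -> b = 7; heap: [0-6 ALLOC][7-14 ALLOC][15-26 FREE]
Op 4: free(b) -> (freed b); heap: [0-6 ALLOC][7-26 FREE]

Answer: [0-6 ALLOC][7-26 FREE]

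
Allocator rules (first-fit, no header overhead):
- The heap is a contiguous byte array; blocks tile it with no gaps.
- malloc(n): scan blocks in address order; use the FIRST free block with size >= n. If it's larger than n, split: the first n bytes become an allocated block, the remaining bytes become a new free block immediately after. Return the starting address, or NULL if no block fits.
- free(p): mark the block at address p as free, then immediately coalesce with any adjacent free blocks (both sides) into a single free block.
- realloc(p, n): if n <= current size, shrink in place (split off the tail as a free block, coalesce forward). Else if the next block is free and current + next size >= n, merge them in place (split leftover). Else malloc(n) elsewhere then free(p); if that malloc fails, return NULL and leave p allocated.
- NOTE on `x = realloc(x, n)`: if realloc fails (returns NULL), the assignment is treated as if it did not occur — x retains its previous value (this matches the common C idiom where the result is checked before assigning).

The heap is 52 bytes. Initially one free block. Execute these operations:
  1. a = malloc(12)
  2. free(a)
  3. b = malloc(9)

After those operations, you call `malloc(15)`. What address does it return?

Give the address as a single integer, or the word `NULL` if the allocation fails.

Op 1: a = malloc(12) -> a = 0; heap: [0-11 ALLOC][12-51 FREE]
Op 2: free(a) -> (freed a); heap: [0-51 FREE]
Op 3: b = malloc(9) -> b = 0; heap: [0-8 ALLOC][9-51 FREE]
malloc(15): first-fit scan over [0-8 ALLOC][9-51 FREE] -> 9

Answer: 9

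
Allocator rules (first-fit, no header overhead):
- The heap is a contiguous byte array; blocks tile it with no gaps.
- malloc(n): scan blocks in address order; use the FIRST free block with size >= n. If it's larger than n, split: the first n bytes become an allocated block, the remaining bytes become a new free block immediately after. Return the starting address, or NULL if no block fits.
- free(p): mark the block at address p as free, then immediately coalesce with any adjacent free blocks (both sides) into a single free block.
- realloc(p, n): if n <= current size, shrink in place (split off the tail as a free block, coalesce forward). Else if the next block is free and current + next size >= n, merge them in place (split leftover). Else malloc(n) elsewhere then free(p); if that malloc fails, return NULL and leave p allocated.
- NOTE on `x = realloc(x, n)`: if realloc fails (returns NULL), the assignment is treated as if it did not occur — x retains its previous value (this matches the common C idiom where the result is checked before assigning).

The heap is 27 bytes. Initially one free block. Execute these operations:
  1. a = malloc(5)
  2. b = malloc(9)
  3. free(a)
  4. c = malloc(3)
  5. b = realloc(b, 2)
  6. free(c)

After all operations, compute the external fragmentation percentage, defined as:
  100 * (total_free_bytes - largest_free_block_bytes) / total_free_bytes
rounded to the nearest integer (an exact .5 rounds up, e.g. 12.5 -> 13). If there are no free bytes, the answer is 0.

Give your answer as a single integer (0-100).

Answer: 20

Derivation:
Op 1: a = malloc(5) -> a = 0; heap: [0-4 ALLOC][5-26 FREE]
Op 2: b = malloc(9) -> b = 5; heap: [0-4 ALLOC][5-13 ALLOC][14-26 FREE]
Op 3: free(a) -> (freed a); heap: [0-4 FREE][5-13 ALLOC][14-26 FREE]
Op 4: c = malloc(3) -> c = 0; heap: [0-2 ALLOC][3-4 FREE][5-13 ALLOC][14-26 FREE]
Op 5: b = realloc(b, 2) -> b = 5; heap: [0-2 ALLOC][3-4 FREE][5-6 ALLOC][7-26 FREE]
Op 6: free(c) -> (freed c); heap: [0-4 FREE][5-6 ALLOC][7-26 FREE]
Free blocks: [5 20] total_free=25 largest=20 -> 100*(25-20)/25 = 500/25 = 20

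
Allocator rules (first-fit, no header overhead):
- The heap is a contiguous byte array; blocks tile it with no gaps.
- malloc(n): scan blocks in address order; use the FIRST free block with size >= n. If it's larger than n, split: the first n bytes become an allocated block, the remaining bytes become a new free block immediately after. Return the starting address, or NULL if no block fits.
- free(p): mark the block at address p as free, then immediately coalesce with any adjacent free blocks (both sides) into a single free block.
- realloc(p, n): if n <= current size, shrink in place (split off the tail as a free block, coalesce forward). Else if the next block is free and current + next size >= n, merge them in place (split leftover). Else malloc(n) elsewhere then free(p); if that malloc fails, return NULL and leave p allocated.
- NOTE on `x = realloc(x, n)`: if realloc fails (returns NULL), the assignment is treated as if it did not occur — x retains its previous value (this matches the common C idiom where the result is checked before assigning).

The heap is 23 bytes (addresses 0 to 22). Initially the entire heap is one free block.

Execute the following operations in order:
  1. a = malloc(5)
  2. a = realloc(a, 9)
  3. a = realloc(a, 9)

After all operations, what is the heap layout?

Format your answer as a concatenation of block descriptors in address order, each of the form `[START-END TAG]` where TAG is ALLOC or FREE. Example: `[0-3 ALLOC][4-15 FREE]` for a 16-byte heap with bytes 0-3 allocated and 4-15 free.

Op 1: a = malloc(5) -> a = 0; heap: [0-4 ALLOC][5-22 FREE]
Op 2: a = realloc(a, 9) -> a = 0; heap: [0-8 ALLOC][9-22 FREE]
Op 3: a = realloc(a, 9) -> a = 0; heap: [0-8 ALLOC][9-22 FREE]

Answer: [0-8 ALLOC][9-22 FREE]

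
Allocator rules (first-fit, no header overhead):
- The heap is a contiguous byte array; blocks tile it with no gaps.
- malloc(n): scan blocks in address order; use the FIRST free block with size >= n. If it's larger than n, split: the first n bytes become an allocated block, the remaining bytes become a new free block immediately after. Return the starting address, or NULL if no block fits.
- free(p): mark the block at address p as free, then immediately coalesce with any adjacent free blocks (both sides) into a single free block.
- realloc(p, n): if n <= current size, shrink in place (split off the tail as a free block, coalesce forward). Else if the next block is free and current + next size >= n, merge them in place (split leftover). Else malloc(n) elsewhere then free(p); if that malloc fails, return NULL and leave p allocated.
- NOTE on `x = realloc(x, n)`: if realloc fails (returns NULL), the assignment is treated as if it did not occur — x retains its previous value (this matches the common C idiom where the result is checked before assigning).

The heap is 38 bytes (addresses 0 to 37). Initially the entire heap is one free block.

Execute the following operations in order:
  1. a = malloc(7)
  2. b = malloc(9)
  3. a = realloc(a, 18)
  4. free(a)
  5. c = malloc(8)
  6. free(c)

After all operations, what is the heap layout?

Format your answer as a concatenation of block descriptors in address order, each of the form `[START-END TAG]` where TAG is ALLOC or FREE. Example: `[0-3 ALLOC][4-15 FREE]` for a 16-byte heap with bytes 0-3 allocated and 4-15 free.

Answer: [0-6 FREE][7-15 ALLOC][16-37 FREE]

Derivation:
Op 1: a = malloc(7) -> a = 0; heap: [0-6 ALLOC][7-37 FREE]
Op 2: b = malloc(9) -> b = 7; heap: [0-6 ALLOC][7-15 ALLOC][16-37 FREE]
Op 3: a = realloc(a, 18) -> a = 16; heap: [0-6 FREE][7-15 ALLOC][16-33 ALLOC][34-37 FREE]
Op 4: free(a) -> (freed a); heap: [0-6 FREE][7-15 ALLOC][16-37 FREE]
Op 5: c = malloc(8) -> c = 16; heap: [0-6 FREE][7-15 ALLOC][16-23 ALLOC][24-37 FREE]
Op 6: free(c) -> (freed c); heap: [0-6 FREE][7-15 ALLOC][16-37 FREE]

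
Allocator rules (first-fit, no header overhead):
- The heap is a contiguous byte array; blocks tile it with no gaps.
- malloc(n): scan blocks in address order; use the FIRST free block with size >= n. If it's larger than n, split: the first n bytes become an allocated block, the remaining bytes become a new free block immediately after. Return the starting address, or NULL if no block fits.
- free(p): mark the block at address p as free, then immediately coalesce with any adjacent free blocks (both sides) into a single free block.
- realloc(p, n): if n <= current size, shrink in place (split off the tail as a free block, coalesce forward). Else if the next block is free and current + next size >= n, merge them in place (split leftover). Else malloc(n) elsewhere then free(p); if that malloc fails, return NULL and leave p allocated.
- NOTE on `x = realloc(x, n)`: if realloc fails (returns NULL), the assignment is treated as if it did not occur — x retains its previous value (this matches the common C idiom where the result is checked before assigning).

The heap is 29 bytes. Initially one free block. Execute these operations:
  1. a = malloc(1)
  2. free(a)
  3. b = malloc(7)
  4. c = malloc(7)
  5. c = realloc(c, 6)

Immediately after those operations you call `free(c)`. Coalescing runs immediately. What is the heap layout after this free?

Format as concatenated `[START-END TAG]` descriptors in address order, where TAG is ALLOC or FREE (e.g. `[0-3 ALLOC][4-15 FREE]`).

Answer: [0-6 ALLOC][7-28 FREE]

Derivation:
Op 1: a = malloc(1) -> a = 0; heap: [0-0 ALLOC][1-28 FREE]
Op 2: free(a) -> (freed a); heap: [0-28 FREE]
Op 3: b = malloc(7) -> b = 0; heap: [0-6 ALLOC][7-28 FREE]
Op 4: c = malloc(7) -> c = 7; heap: [0-6 ALLOC][7-13 ALLOC][14-28 FREE]
Op 5: c = realloc(c, 6) -> c = 7; heap: [0-6 ALLOC][7-12 ALLOC][13-28 FREE]
free(c): c = 7 -> block [7-12 ALLOC]; mark free, coalesce with adjacent free neighbors -> [0-6 ALLOC][7-28 FREE]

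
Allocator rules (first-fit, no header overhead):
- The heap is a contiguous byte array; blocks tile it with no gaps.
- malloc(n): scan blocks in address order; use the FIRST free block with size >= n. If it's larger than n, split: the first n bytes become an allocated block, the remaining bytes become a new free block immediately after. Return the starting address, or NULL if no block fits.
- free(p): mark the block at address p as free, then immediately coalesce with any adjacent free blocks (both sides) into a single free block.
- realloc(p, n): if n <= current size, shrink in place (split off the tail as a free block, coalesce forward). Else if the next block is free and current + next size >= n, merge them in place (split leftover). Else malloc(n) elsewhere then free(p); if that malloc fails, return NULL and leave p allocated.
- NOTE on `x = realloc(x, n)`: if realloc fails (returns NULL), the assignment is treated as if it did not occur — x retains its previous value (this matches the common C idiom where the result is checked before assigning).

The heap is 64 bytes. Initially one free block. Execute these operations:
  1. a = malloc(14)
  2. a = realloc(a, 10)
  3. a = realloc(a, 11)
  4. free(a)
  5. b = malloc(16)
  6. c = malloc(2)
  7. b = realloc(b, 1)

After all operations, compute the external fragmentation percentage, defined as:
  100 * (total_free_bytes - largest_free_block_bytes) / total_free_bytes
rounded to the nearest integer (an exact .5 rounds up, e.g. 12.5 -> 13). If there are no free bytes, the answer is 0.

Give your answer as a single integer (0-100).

Answer: 25

Derivation:
Op 1: a = malloc(14) -> a = 0; heap: [0-13 ALLOC][14-63 FREE]
Op 2: a = realloc(a, 10) -> a = 0; heap: [0-9 ALLOC][10-63 FREE]
Op 3: a = realloc(a, 11) -> a = 0; heap: [0-10 ALLOC][11-63 FREE]
Op 4: free(a) -> (freed a); heap: [0-63 FREE]
Op 5: b = malloc(16) -> b = 0; heap: [0-15 ALLOC][16-63 FREE]
Op 6: c = malloc(2) -> c = 16; heap: [0-15 ALLOC][16-17 ALLOC][18-63 FREE]
Op 7: b = realloc(b, 1) -> b = 0; heap: [0-0 ALLOC][1-15 FREE][16-17 ALLOC][18-63 FREE]
Free blocks: [15 46] total_free=61 largest=46 -> 100*(61-46)/61 = 1500/61 ≈ 24.590 -> rounds to 25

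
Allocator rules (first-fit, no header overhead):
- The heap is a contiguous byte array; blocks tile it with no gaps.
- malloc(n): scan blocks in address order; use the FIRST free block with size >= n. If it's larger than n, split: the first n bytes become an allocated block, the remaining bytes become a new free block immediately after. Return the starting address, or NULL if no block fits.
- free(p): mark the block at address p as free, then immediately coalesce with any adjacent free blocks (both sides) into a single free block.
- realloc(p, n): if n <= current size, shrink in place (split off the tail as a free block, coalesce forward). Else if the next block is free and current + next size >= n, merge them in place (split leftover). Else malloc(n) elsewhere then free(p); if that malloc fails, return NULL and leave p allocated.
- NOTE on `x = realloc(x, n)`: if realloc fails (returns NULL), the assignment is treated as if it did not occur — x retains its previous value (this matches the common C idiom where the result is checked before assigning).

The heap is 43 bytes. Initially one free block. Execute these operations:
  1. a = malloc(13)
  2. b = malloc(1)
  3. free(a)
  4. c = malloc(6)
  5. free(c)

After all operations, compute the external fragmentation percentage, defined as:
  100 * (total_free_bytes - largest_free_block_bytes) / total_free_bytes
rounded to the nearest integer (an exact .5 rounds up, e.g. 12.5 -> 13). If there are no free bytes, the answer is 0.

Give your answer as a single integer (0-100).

Op 1: a = malloc(13) -> a = 0; heap: [0-12 ALLOC][13-42 FREE]
Op 2: b = malloc(1) -> b = 13; heap: [0-12 ALLOC][13-13 ALLOC][14-42 FREE]
Op 3: free(a) -> (freed a); heap: [0-12 FREE][13-13 ALLOC][14-42 FREE]
Op 4: c = malloc(6) -> c = 0; heap: [0-5 ALLOC][6-12 FREE][13-13 ALLOC][14-42 FREE]
Op 5: free(c) -> (freed c); heap: [0-12 FREE][13-13 ALLOC][14-42 FREE]
Free blocks: [13 29] total_free=42 largest=29 -> 100*(42-29)/42 = 1300/42 ≈ 30.952 -> rounds to 31

Answer: 31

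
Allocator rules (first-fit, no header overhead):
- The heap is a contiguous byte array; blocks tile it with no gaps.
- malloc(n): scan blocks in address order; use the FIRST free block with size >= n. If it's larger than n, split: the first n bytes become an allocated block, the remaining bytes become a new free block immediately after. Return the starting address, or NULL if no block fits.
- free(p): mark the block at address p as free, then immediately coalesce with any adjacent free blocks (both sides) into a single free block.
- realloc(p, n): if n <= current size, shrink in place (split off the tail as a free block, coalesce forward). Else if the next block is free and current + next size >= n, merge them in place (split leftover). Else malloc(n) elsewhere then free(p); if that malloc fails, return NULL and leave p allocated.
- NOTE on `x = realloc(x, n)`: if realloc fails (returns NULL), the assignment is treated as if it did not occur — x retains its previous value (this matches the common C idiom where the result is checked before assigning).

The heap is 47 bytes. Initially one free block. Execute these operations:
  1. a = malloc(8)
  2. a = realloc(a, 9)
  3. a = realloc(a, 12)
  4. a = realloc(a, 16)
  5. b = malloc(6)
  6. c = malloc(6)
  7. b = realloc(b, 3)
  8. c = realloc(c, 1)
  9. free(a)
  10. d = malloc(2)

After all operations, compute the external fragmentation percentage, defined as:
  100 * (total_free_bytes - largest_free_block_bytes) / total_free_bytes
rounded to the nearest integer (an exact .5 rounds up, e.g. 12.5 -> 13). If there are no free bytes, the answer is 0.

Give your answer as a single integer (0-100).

Answer: 41

Derivation:
Op 1: a = malloc(8) -> a = 0; heap: [0-7 ALLOC][8-46 FREE]
Op 2: a = realloc(a, 9) -> a = 0; heap: [0-8 ALLOC][9-46 FREE]
Op 3: a = realloc(a, 12) -> a = 0; heap: [0-11 ALLOC][12-46 FREE]
Op 4: a = realloc(a, 16) -> a = 0; heap: [0-15 ALLOC][16-46 FREE]
Op 5: b = malloc(6) -> b = 16; heap: [0-15 ALLOC][16-21 ALLOC][22-46 FREE]
Op 6: c = malloc(6) -> c = 22; heap: [0-15 ALLOC][16-21 ALLOC][22-27 ALLOC][28-46 FREE]
Op 7: b = realloc(b, 3) -> b = 16; heap: [0-15 ALLOC][16-18 ALLOC][19-21 FREE][22-27 ALLOC][28-46 FREE]
Op 8: c = realloc(c, 1) -> c = 22; heap: [0-15 ALLOC][16-18 ALLOC][19-21 FREE][22-22 ALLOC][23-46 FREE]
Op 9: free(a) -> (freed a); heap: [0-15 FREE][16-18 ALLOC][19-21 FREE][22-22 ALLOC][23-46 FREE]
Op 10: d = malloc(2) -> d = 0; heap: [0-1 ALLOC][2-15 FREE][16-18 ALLOC][19-21 FREE][22-22 ALLOC][23-46 FREE]
Free blocks: [14 3 24] total_free=41 largest=24 -> 100*(41-24)/41 = 1700/41 ≈ 41.463 -> rounds to 41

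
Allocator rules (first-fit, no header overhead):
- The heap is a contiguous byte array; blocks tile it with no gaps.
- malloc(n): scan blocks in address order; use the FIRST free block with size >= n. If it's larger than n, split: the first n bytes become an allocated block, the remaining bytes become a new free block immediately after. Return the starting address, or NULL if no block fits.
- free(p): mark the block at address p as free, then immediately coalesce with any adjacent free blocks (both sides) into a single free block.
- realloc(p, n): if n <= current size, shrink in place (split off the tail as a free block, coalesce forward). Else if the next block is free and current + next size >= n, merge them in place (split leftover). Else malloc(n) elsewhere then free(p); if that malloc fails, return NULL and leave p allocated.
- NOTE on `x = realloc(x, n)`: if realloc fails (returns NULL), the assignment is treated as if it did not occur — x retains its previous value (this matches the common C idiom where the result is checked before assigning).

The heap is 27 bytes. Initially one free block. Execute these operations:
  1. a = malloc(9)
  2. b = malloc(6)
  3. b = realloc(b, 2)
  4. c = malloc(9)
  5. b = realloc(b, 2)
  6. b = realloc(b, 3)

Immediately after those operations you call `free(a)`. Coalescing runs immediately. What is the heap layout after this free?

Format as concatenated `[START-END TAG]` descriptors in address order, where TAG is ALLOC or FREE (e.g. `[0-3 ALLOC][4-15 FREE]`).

Op 1: a = malloc(9) -> a = 0; heap: [0-8 ALLOC][9-26 FREE]
Op 2: b = malloc(6) -> b = 9; heap: [0-8 ALLOC][9-14 ALLOC][15-26 FREE]
Op 3: b = realloc(b, 2) -> b = 9; heap: [0-8 ALLOC][9-10 ALLOC][11-26 FREE]
Op 4: c = malloc(9) -> c = 11; heap: [0-8 ALLOC][9-10 ALLOC][11-19 ALLOC][20-26 FREE]
Op 5: b = realloc(b, 2) -> b = 9; heap: [0-8 ALLOC][9-10 ALLOC][11-19 ALLOC][20-26 FREE]
Op 6: b = realloc(b, 3) -> b = 20; heap: [0-8 ALLOC][9-10 FREE][11-19 ALLOC][20-22 ALLOC][23-26 FREE]
free(a): a = 0 -> block [0-8 ALLOC]; mark free, coalesce with adjacent free neighbors -> [0-10 FREE][11-19 ALLOC][20-22 ALLOC][23-26 FREE]

Answer: [0-10 FREE][11-19 ALLOC][20-22 ALLOC][23-26 FREE]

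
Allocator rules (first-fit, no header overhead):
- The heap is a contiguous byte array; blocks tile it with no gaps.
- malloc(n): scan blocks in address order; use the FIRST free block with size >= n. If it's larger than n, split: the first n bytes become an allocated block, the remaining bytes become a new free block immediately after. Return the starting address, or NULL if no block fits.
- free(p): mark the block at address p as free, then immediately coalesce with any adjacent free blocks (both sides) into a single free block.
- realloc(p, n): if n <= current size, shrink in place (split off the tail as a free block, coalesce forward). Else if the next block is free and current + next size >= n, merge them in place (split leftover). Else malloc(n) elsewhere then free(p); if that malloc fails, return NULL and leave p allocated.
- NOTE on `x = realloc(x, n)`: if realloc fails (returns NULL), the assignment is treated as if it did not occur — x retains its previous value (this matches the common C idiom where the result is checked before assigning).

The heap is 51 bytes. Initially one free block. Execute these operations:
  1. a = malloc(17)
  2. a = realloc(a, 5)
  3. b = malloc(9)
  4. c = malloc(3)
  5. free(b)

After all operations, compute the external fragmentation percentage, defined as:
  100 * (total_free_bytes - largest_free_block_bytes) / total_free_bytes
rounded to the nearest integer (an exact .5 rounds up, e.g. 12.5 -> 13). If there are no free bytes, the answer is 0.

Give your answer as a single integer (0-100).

Answer: 21

Derivation:
Op 1: a = malloc(17) -> a = 0; heap: [0-16 ALLOC][17-50 FREE]
Op 2: a = realloc(a, 5) -> a = 0; heap: [0-4 ALLOC][5-50 FREE]
Op 3: b = malloc(9) -> b = 5; heap: [0-4 ALLOC][5-13 ALLOC][14-50 FREE]
Op 4: c = malloc(3) -> c = 14; heap: [0-4 ALLOC][5-13 ALLOC][14-16 ALLOC][17-50 FREE]
Op 5: free(b) -> (freed b); heap: [0-4 ALLOC][5-13 FREE][14-16 ALLOC][17-50 FREE]
Free blocks: [9 34] total_free=43 largest=34 -> 100*(43-34)/43 = 900/43 ≈ 20.930 -> rounds to 21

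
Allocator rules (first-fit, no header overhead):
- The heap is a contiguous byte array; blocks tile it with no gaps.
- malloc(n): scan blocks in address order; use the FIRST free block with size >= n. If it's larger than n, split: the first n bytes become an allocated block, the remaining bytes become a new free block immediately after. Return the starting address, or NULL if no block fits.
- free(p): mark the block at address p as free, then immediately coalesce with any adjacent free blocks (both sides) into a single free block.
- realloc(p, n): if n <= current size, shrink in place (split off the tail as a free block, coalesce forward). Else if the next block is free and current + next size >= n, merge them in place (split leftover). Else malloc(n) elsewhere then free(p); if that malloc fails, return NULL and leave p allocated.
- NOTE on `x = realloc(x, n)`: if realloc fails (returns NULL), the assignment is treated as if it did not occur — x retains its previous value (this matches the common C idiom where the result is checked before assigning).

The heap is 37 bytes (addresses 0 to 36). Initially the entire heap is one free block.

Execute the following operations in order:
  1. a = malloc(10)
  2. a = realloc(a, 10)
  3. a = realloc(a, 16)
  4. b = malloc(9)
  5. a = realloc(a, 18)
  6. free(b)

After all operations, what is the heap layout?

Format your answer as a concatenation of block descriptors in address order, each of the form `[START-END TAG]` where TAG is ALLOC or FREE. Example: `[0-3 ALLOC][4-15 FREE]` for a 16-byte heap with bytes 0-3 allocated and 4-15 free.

Answer: [0-15 ALLOC][16-36 FREE]

Derivation:
Op 1: a = malloc(10) -> a = 0; heap: [0-9 ALLOC][10-36 FREE]
Op 2: a = realloc(a, 10) -> a = 0; heap: [0-9 ALLOC][10-36 FREE]
Op 3: a = realloc(a, 16) -> a = 0; heap: [0-15 ALLOC][16-36 FREE]
Op 4: b = malloc(9) -> b = 16; heap: [0-15 ALLOC][16-24 ALLOC][25-36 FREE]
Op 5: a = realloc(a, 18) -> NULL (a unchanged); heap: [0-15 ALLOC][16-24 ALLOC][25-36 FREE]
Op 6: free(b) -> (freed b); heap: [0-15 ALLOC][16-36 FREE]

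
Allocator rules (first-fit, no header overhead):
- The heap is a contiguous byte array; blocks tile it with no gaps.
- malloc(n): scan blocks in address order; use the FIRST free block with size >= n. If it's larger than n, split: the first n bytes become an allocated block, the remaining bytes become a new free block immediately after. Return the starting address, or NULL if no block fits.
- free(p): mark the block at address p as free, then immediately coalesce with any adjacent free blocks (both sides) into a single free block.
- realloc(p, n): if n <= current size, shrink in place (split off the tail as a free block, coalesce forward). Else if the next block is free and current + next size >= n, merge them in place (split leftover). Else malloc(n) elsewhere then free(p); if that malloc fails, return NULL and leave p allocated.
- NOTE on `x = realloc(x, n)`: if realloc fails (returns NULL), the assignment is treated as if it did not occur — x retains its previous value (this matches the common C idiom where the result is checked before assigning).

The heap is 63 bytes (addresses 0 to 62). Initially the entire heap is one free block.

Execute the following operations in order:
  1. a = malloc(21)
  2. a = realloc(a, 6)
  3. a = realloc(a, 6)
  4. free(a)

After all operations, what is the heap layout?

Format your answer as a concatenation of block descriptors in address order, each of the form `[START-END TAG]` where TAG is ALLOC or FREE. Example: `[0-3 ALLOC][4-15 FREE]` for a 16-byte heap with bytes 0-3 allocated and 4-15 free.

Answer: [0-62 FREE]

Derivation:
Op 1: a = malloc(21) -> a = 0; heap: [0-20 ALLOC][21-62 FREE]
Op 2: a = realloc(a, 6) -> a = 0; heap: [0-5 ALLOC][6-62 FREE]
Op 3: a = realloc(a, 6) -> a = 0; heap: [0-5 ALLOC][6-62 FREE]
Op 4: free(a) -> (freed a); heap: [0-62 FREE]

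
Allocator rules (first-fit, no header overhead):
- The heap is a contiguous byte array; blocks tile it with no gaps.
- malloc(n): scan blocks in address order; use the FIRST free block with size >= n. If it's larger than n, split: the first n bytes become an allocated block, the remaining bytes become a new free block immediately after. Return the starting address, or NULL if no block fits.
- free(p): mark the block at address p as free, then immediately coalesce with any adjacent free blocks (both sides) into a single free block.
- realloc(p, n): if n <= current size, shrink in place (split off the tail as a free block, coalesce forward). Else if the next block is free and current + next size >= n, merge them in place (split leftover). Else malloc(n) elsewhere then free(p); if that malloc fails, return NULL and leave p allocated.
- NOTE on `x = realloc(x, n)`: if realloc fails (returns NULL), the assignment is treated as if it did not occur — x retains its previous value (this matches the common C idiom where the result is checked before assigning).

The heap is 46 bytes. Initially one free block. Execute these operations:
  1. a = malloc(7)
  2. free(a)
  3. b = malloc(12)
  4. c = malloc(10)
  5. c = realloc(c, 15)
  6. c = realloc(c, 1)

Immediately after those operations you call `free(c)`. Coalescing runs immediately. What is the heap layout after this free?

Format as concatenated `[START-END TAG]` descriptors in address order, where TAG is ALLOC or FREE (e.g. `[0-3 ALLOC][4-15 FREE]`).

Op 1: a = malloc(7) -> a = 0; heap: [0-6 ALLOC][7-45 FREE]
Op 2: free(a) -> (freed a); heap: [0-45 FREE]
Op 3: b = malloc(12) -> b = 0; heap: [0-11 ALLOC][12-45 FREE]
Op 4: c = malloc(10) -> c = 12; heap: [0-11 ALLOC][12-21 ALLOC][22-45 FREE]
Op 5: c = realloc(c, 15) -> c = 12; heap: [0-11 ALLOC][12-26 ALLOC][27-45 FREE]
Op 6: c = realloc(c, 1) -> c = 12; heap: [0-11 ALLOC][12-12 ALLOC][13-45 FREE]
free(c): c = 12 -> block [12-12 ALLOC]; mark free, coalesce with adjacent free neighbors -> [0-11 ALLOC][12-45 FREE]

Answer: [0-11 ALLOC][12-45 FREE]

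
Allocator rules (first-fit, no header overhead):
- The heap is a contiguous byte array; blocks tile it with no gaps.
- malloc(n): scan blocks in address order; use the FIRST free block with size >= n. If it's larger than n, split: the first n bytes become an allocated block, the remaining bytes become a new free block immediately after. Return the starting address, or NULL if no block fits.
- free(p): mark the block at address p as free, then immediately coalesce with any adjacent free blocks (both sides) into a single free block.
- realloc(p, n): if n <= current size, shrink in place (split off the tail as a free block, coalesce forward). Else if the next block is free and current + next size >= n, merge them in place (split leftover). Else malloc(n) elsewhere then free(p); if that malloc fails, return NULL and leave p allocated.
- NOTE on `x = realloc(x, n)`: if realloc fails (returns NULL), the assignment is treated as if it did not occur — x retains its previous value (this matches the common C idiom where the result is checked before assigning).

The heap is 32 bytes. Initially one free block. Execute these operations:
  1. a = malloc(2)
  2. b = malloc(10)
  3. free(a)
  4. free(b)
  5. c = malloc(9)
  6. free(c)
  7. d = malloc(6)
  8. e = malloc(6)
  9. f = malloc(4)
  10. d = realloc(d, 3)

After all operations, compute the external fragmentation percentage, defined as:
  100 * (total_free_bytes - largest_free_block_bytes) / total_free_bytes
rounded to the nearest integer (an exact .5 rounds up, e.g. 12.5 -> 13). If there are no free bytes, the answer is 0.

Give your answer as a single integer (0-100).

Op 1: a = malloc(2) -> a = 0; heap: [0-1 ALLOC][2-31 FREE]
Op 2: b = malloc(10) -> b = 2; heap: [0-1 ALLOC][2-11 ALLOC][12-31 FREE]
Op 3: free(a) -> (freed a); heap: [0-1 FREE][2-11 ALLOC][12-31 FREE]
Op 4: free(b) -> (freed b); heap: [0-31 FREE]
Op 5: c = malloc(9) -> c = 0; heap: [0-8 ALLOC][9-31 FREE]
Op 6: free(c) -> (freed c); heap: [0-31 FREE]
Op 7: d = malloc(6) -> d = 0; heap: [0-5 ALLOC][6-31 FREE]
Op 8: e = malloc(6) -> e = 6; heap: [0-5 ALLOC][6-11 ALLOC][12-31 FREE]
Op 9: f = malloc(4) -> f = 12; heap: [0-5 ALLOC][6-11 ALLOC][12-15 ALLOC][16-31 FREE]
Op 10: d = realloc(d, 3) -> d = 0; heap: [0-2 ALLOC][3-5 FREE][6-11 ALLOC][12-15 ALLOC][16-31 FREE]
Free blocks: [3 16] total_free=19 largest=16 -> 100*(19-16)/19 = 300/19 ≈ 15.789 -> rounds to 16

Answer: 16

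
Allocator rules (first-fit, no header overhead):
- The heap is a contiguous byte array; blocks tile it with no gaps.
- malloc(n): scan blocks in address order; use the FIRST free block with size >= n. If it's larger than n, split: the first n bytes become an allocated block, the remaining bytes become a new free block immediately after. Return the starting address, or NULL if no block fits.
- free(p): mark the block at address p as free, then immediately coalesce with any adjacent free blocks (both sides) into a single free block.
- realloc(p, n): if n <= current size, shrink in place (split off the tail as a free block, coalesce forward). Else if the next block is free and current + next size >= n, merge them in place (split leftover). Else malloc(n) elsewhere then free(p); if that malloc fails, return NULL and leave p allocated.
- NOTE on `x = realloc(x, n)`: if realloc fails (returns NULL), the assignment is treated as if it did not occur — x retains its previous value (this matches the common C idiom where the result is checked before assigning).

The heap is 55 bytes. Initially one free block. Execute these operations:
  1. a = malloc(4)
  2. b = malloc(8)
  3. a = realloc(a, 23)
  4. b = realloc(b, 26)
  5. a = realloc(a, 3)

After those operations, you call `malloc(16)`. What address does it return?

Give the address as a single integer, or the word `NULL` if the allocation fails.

Op 1: a = malloc(4) -> a = 0; heap: [0-3 ALLOC][4-54 FREE]
Op 2: b = malloc(8) -> b = 4; heap: [0-3 ALLOC][4-11 ALLOC][12-54 FREE]
Op 3: a = realloc(a, 23) -> a = 12; heap: [0-3 FREE][4-11 ALLOC][12-34 ALLOC][35-54 FREE]
Op 4: b = realloc(b, 26) -> NULL (b unchanged); heap: [0-3 FREE][4-11 ALLOC][12-34 ALLOC][35-54 FREE]
Op 5: a = realloc(a, 3) -> a = 12; heap: [0-3 FREE][4-11 ALLOC][12-14 ALLOC][15-54 FREE]
malloc(16): first-fit scan over [0-3 FREE][4-11 ALLOC][12-14 ALLOC][15-54 FREE] -> 15

Answer: 15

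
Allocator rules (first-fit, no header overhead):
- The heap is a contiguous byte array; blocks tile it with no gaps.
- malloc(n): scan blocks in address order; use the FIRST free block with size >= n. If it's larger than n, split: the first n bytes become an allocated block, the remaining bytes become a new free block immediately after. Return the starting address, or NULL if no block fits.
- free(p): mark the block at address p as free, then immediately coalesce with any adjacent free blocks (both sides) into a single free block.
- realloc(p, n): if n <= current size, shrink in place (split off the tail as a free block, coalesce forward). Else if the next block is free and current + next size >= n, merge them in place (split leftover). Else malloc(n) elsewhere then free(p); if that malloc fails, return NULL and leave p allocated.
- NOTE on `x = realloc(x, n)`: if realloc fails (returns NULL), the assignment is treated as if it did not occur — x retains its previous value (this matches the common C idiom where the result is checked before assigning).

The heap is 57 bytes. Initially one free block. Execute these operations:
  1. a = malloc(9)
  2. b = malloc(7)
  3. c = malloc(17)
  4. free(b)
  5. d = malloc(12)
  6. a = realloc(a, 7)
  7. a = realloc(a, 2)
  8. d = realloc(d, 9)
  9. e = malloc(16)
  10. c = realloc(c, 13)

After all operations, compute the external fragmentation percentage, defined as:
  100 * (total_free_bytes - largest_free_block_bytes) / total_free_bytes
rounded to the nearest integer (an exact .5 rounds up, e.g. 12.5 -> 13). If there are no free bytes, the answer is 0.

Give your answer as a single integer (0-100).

Op 1: a = malloc(9) -> a = 0; heap: [0-8 ALLOC][9-56 FREE]
Op 2: b = malloc(7) -> b = 9; heap: [0-8 ALLOC][9-15 ALLOC][16-56 FREE]
Op 3: c = malloc(17) -> c = 16; heap: [0-8 ALLOC][9-15 ALLOC][16-32 ALLOC][33-56 FREE]
Op 4: free(b) -> (freed b); heap: [0-8 ALLOC][9-15 FREE][16-32 ALLOC][33-56 FREE]
Op 5: d = malloc(12) -> d = 33; heap: [0-8 ALLOC][9-15 FREE][16-32 ALLOC][33-44 ALLOC][45-56 FREE]
Op 6: a = realloc(a, 7) -> a = 0; heap: [0-6 ALLOC][7-15 FREE][16-32 ALLOC][33-44 ALLOC][45-56 FREE]
Op 7: a = realloc(a, 2) -> a = 0; heap: [0-1 ALLOC][2-15 FREE][16-32 ALLOC][33-44 ALLOC][45-56 FREE]
Op 8: d = realloc(d, 9) -> d = 33; heap: [0-1 ALLOC][2-15 FREE][16-32 ALLOC][33-41 ALLOC][42-56 FREE]
Op 9: e = malloc(16) -> e = NULL; heap: [0-1 ALLOC][2-15 FREE][16-32 ALLOC][33-41 ALLOC][42-56 FREE]
Op 10: c = realloc(c, 13) -> c = 16; heap: [0-1 ALLOC][2-15 FREE][16-28 ALLOC][29-32 FREE][33-41 ALLOC][42-56 FREE]
Free blocks: [14 4 15] total_free=33 largest=15 -> 100*(33-15)/33 = 1800/33 ≈ 54.545 -> rounds to 55

Answer: 55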